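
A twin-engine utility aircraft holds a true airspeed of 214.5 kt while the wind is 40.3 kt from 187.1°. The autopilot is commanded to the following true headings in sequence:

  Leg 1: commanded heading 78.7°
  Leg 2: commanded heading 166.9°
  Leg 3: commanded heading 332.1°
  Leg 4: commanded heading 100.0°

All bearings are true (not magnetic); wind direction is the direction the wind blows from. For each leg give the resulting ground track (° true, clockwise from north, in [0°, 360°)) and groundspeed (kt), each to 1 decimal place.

Leg 1: heading 78.7°; drift -9.6° → track 69.1°, groundspeed 230.4 kt
Leg 2: heading 166.9°; drift -4.5° → track 162.4°, groundspeed 177.2 kt
Leg 3: heading 332.1°; drift +5.3° → track 337.4°, groundspeed 248.6 kt
Leg 4: heading 100.0°; drift -10.7° → track 89.3°, groundspeed 216.2 kt

Leg 1: track=69.1°, groundspeed=230.4 kt
Leg 2: track=162.4°, groundspeed=177.2 kt
Leg 3: track=337.4°, groundspeed=248.6 kt
Leg 4: track=89.3°, groundspeed=216.2 kt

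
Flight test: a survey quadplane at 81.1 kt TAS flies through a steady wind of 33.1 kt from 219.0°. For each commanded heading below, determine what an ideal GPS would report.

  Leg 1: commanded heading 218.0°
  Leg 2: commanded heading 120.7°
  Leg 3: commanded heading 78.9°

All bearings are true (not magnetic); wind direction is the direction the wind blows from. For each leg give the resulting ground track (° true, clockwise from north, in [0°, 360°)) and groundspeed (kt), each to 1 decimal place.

Leg 1: track=217.3°, groundspeed=48.0 kt
Leg 2: track=99.8°, groundspeed=91.9 kt
Leg 3: track=67.6°, groundspeed=108.6 kt

Leg 1: heading 218.0°; drift -0.7° → track 217.3°, groundspeed 48.0 kt
Leg 2: heading 120.7°; drift -20.9° → track 99.8°, groundspeed 91.9 kt
Leg 3: heading 78.9°; drift -11.3° → track 67.6°, groundspeed 108.6 kt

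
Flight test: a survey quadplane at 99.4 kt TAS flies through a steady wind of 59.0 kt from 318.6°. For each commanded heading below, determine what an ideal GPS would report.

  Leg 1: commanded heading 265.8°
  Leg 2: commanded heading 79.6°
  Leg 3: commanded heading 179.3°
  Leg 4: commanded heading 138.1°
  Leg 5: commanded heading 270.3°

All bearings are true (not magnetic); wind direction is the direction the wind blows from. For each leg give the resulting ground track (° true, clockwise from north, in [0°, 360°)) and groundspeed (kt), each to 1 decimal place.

Leg 1: track=229.4°, groundspeed=79.2 kt
Leg 2: track=100.9°, groundspeed=139.3 kt
Leg 3: track=164.4°, groundspeed=149.2 kt
Leg 4: track=138.3°, groundspeed=158.4 kt
Leg 5: track=234.1°, groundspeed=74.6 kt

Leg 1: heading 265.8°; drift -36.4° → track 229.4°, groundspeed 79.2 kt
Leg 2: heading 79.6°; drift +21.3° → track 100.9°, groundspeed 139.3 kt
Leg 3: heading 179.3°; drift -14.9° → track 164.4°, groundspeed 149.2 kt
Leg 4: heading 138.1°; drift +0.2° → track 138.3°, groundspeed 158.4 kt
Leg 5: heading 270.3°; drift -36.2° → track 234.1°, groundspeed 74.6 kt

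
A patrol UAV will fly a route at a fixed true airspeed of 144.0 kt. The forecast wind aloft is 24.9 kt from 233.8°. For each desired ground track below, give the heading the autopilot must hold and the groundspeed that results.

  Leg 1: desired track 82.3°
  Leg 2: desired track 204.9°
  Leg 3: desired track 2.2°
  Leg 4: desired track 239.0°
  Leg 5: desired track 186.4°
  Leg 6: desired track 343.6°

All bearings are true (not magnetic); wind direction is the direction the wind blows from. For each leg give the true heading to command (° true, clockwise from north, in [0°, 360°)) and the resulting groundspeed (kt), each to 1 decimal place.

Leg 1: heading=87.0°, groundspeed=165.4 kt
Leg 2: heading=209.7°, groundspeed=121.7 kt
Leg 3: heading=354.4°, groundspeed=158.1 kt
Leg 4: heading=238.1°, groundspeed=119.2 kt
Leg 5: heading=193.7°, groundspeed=126.0 kt
Leg 6: heading=334.2°, groundspeed=150.5 kt

Leg 1: desired track 82.3°; wind correction +4.7° → command heading 87.0°, groundspeed 165.4 kt
Leg 2: desired track 204.9°; wind correction +4.8° → command heading 209.7°, groundspeed 121.7 kt
Leg 3: desired track 2.2°; wind correction -7.8° → command heading 354.4°, groundspeed 158.1 kt
Leg 4: desired track 239.0°; wind correction -0.9° → command heading 238.1°, groundspeed 119.2 kt
Leg 5: desired track 186.4°; wind correction +7.3° → command heading 193.7°, groundspeed 126.0 kt
Leg 6: desired track 343.6°; wind correction -9.4° → command heading 334.2°, groundspeed 150.5 kt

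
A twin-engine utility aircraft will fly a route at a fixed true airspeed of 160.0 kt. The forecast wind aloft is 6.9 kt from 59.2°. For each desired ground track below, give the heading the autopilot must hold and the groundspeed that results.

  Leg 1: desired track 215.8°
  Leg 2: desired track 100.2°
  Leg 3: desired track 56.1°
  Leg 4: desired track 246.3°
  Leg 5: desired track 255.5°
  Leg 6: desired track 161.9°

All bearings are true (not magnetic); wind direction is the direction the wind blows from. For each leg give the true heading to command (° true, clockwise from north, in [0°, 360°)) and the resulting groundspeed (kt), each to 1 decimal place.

Leg 1: desired track 215.8°; wind correction -1.0° → command heading 214.8°, groundspeed 166.3 kt
Leg 2: desired track 100.2°; wind correction -1.6° → command heading 98.6°, groundspeed 154.7 kt
Leg 3: desired track 56.1°; wind correction +0.1° → command heading 56.2°, groundspeed 153.1 kt
Leg 4: desired track 246.3°; wind correction +0.3° → command heading 246.6°, groundspeed 166.8 kt
Leg 5: desired track 255.5°; wind correction +0.7° → command heading 256.2°, groundspeed 166.6 kt
Leg 6: desired track 161.9°; wind correction -2.4° → command heading 159.5°, groundspeed 161.4 kt

Leg 1: heading=214.8°, groundspeed=166.3 kt
Leg 2: heading=98.6°, groundspeed=154.7 kt
Leg 3: heading=56.2°, groundspeed=153.1 kt
Leg 4: heading=246.6°, groundspeed=166.8 kt
Leg 5: heading=256.2°, groundspeed=166.6 kt
Leg 6: heading=159.5°, groundspeed=161.4 kt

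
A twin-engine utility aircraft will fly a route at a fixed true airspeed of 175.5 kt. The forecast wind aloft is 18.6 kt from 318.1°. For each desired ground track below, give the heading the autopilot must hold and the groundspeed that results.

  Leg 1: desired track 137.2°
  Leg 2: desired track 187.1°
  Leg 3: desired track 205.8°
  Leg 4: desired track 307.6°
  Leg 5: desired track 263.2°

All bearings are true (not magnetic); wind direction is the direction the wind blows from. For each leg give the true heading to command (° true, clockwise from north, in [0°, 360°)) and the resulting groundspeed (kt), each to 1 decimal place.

Leg 1: heading=137.1°, groundspeed=194.1 kt
Leg 2: heading=191.7°, groundspeed=187.1 kt
Leg 3: heading=211.4°, groundspeed=181.7 kt
Leg 4: heading=308.7°, groundspeed=157.2 kt
Leg 5: heading=268.2°, groundspeed=164.1 kt

Leg 1: desired track 137.2°; wind correction -0.1° → command heading 137.1°, groundspeed 194.1 kt
Leg 2: desired track 187.1°; wind correction +4.6° → command heading 191.7°, groundspeed 187.1 kt
Leg 3: desired track 205.8°; wind correction +5.6° → command heading 211.4°, groundspeed 181.7 kt
Leg 4: desired track 307.6°; wind correction +1.1° → command heading 308.7°, groundspeed 157.2 kt
Leg 5: desired track 263.2°; wind correction +5.0° → command heading 268.2°, groundspeed 164.1 kt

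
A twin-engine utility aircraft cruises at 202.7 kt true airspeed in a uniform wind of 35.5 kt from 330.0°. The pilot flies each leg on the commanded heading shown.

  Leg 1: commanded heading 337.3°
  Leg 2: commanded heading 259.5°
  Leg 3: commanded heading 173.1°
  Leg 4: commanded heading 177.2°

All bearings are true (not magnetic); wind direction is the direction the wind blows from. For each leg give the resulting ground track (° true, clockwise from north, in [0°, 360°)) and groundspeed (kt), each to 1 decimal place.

Leg 1: heading 337.3°; drift +1.5° → track 338.8°, groundspeed 167.5 kt
Leg 2: heading 259.5°; drift -9.9° → track 249.6°, groundspeed 193.8 kt
Leg 3: heading 173.1°; drift -3.4° → track 169.7°, groundspeed 235.8 kt
Leg 4: heading 177.2°; drift -4.0° → track 173.2°, groundspeed 234.8 kt

Leg 1: track=338.8°, groundspeed=167.5 kt
Leg 2: track=249.6°, groundspeed=193.8 kt
Leg 3: track=169.7°, groundspeed=235.8 kt
Leg 4: track=173.2°, groundspeed=234.8 kt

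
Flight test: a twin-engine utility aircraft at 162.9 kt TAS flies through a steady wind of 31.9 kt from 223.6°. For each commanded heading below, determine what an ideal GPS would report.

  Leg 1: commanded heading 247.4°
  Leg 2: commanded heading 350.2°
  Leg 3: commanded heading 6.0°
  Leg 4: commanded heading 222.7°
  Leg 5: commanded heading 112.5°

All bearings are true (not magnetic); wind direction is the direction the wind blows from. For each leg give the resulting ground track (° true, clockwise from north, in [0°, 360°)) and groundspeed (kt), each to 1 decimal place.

Leg 1: track=252.9°, groundspeed=134.3 kt
Leg 2: track=358.2°, groundspeed=183.7 kt
Leg 3: track=11.9°, groundspeed=189.2 kt
Leg 4: track=222.5°, groundspeed=131.0 kt
Leg 5: track=102.8°, groundspeed=176.9 kt

Leg 1: heading 247.4°; drift +5.5° → track 252.9°, groundspeed 134.3 kt
Leg 2: heading 350.2°; drift +8.0° → track 358.2°, groundspeed 183.7 kt
Leg 3: heading 6.0°; drift +5.9° → track 11.9°, groundspeed 189.2 kt
Leg 4: heading 222.7°; drift -0.2° → track 222.5°, groundspeed 131.0 kt
Leg 5: heading 112.5°; drift -9.7° → track 102.8°, groundspeed 176.9 kt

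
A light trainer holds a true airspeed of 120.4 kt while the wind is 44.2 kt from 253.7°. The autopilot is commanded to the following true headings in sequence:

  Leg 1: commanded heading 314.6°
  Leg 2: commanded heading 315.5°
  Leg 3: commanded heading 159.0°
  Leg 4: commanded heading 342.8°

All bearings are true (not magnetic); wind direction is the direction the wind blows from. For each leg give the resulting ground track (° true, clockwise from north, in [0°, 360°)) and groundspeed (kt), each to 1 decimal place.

Leg 1: heading 314.6°; drift +21.3° → track 335.9°, groundspeed 106.2 kt
Leg 2: heading 315.5°; drift +21.4° → track 336.9°, groundspeed 106.9 kt
Leg 3: heading 159.0°; drift -19.6° → track 139.4°, groundspeed 131.6 kt
Leg 4: heading 342.8°; drift +20.3° → track 3.1°, groundspeed 127.6 kt

Leg 1: track=335.9°, groundspeed=106.2 kt
Leg 2: track=336.9°, groundspeed=106.9 kt
Leg 3: track=139.4°, groundspeed=131.6 kt
Leg 4: track=3.1°, groundspeed=127.6 kt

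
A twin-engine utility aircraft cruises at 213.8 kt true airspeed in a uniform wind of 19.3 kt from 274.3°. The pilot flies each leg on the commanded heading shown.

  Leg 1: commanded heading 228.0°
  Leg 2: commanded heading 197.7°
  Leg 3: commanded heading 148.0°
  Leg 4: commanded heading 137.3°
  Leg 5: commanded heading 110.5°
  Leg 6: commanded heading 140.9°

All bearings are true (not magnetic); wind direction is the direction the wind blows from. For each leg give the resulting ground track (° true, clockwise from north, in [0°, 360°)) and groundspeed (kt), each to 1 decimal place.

Leg 1: track=224.0°, groundspeed=201.0 kt
Leg 2: track=192.6°, groundspeed=210.2 kt
Leg 3: track=144.0°, groundspeed=225.8 kt
Leg 4: track=134.0°, groundspeed=228.3 kt
Leg 5: track=109.2°, groundspeed=232.4 kt
Leg 6: track=137.4°, groundspeed=227.5 kt

Leg 1: heading 228.0°; drift -4.0° → track 224.0°, groundspeed 201.0 kt
Leg 2: heading 197.7°; drift -5.1° → track 192.6°, groundspeed 210.2 kt
Leg 3: heading 148.0°; drift -4.0° → track 144.0°, groundspeed 225.8 kt
Leg 4: heading 137.3°; drift -3.3° → track 134.0°, groundspeed 228.3 kt
Leg 5: heading 110.5°; drift -1.3° → track 109.2°, groundspeed 232.4 kt
Leg 6: heading 140.9°; drift -3.5° → track 137.4°, groundspeed 227.5 kt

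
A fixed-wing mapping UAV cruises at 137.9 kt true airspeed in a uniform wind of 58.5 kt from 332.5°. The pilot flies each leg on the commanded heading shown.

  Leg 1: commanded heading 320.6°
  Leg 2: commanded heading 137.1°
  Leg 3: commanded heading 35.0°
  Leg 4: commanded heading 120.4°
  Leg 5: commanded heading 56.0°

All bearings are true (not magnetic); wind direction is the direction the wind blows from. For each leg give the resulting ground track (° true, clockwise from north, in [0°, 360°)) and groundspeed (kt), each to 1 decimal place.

Leg 1: heading 320.6°; drift -8.5° → track 312.1°, groundspeed 81.6 kt
Leg 2: heading 137.1°; drift +4.6° → track 141.7°, groundspeed 194.9 kt
Leg 3: heading 35.0°; drift +25.1° → track 60.1°, groundspeed 122.4 kt
Leg 4: heading 120.4°; drift +9.4° → track 129.8°, groundspeed 190.0 kt
Leg 5: heading 56.0°; drift +23.9° → track 79.9°, groundspeed 143.6 kt

Leg 1: track=312.1°, groundspeed=81.6 kt
Leg 2: track=141.7°, groundspeed=194.9 kt
Leg 3: track=60.1°, groundspeed=122.4 kt
Leg 4: track=129.8°, groundspeed=190.0 kt
Leg 5: track=79.9°, groundspeed=143.6 kt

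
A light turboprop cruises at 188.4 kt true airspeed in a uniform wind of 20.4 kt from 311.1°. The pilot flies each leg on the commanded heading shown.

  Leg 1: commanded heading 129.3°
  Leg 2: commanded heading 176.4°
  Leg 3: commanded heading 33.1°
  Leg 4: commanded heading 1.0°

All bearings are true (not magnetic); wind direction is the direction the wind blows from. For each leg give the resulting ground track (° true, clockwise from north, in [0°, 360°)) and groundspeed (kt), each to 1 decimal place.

Leg 1: track=129.5°, groundspeed=208.8 kt
Leg 2: track=172.3°, groundspeed=203.3 kt
Leg 3: track=39.3°, groundspeed=186.7 kt
Leg 4: track=6.1°, groundspeed=176.0 kt

Leg 1: heading 129.3°; drift +0.2° → track 129.5°, groundspeed 208.8 kt
Leg 2: heading 176.4°; drift -4.1° → track 172.3°, groundspeed 203.3 kt
Leg 3: heading 33.1°; drift +6.2° → track 39.3°, groundspeed 186.7 kt
Leg 4: heading 1.0°; drift +5.1° → track 6.1°, groundspeed 176.0 kt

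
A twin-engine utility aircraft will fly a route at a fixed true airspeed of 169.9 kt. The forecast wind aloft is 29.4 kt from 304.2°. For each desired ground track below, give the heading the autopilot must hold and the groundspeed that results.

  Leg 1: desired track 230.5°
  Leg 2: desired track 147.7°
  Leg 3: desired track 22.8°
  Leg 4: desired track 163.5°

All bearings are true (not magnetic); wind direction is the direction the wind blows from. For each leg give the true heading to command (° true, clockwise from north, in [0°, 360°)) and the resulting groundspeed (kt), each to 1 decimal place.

Leg 1: heading=240.1°, groundspeed=159.3 kt
Leg 2: heading=151.7°, groundspeed=196.5 kt
Leg 3: heading=13.0°, groundspeed=161.6 kt
Leg 4: heading=169.8°, groundspeed=191.6 kt

Leg 1: desired track 230.5°; wind correction +9.6° → command heading 240.1°, groundspeed 159.3 kt
Leg 2: desired track 147.7°; wind correction +4.0° → command heading 151.7°, groundspeed 196.5 kt
Leg 3: desired track 22.8°; wind correction -9.8° → command heading 13.0°, groundspeed 161.6 kt
Leg 4: desired track 163.5°; wind correction +6.3° → command heading 169.8°, groundspeed 191.6 kt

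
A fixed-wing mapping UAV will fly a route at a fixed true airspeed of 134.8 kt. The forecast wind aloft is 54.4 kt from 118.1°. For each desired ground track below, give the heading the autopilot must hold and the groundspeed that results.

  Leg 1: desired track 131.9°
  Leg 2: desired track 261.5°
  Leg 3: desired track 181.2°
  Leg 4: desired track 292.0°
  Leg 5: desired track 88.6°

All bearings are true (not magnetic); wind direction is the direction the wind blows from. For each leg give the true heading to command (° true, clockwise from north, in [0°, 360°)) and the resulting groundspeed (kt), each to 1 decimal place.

Leg 1: desired track 131.9°; wind correction -5.5° → command heading 126.4°, groundspeed 81.3 kt
Leg 2: desired track 261.5°; wind correction -13.9° → command heading 247.6°, groundspeed 174.5 kt
Leg 3: desired track 181.2°; wind correction -21.1° → command heading 160.1°, groundspeed 101.2 kt
Leg 4: desired track 292.0°; wind correction -2.5° → command heading 289.5°, groundspeed 188.8 kt
Leg 5: desired track 88.6°; wind correction +11.5° → command heading 100.1°, groundspeed 84.8 kt

Leg 1: heading=126.4°, groundspeed=81.3 kt
Leg 2: heading=247.6°, groundspeed=174.5 kt
Leg 3: heading=160.1°, groundspeed=101.2 kt
Leg 4: heading=289.5°, groundspeed=188.8 kt
Leg 5: heading=100.1°, groundspeed=84.8 kt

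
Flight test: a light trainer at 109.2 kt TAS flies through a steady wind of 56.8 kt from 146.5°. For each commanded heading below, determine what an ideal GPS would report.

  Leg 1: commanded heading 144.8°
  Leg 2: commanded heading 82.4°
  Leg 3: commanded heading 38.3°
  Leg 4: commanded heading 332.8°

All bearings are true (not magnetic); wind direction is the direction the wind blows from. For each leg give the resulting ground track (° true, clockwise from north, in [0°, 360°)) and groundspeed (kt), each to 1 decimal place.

Leg 1: track=143.0°, groundspeed=52.5 kt
Leg 2: track=51.2°, groundspeed=98.7 kt
Leg 3: track=15.3°, groundspeed=137.9 kt
Leg 4: track=330.6°, groundspeed=165.8 kt

Leg 1: heading 144.8°; drift -1.8° → track 143.0°, groundspeed 52.5 kt
Leg 2: heading 82.4°; drift -31.2° → track 51.2°, groundspeed 98.7 kt
Leg 3: heading 38.3°; drift -23.0° → track 15.3°, groundspeed 137.9 kt
Leg 4: heading 332.8°; drift -2.2° → track 330.6°, groundspeed 165.8 kt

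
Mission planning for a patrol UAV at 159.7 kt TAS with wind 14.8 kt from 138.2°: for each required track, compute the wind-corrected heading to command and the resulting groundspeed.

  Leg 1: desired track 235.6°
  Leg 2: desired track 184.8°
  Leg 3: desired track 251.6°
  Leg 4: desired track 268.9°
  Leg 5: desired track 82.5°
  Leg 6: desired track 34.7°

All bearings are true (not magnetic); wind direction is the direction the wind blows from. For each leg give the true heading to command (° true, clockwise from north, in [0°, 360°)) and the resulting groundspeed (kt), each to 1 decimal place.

Leg 1: heading=230.3°, groundspeed=160.9 kt
Leg 2: heading=180.9°, groundspeed=149.2 kt
Leg 3: heading=246.7°, groundspeed=165.0 kt
Leg 4: heading=264.9°, groundspeed=169.0 kt
Leg 5: heading=86.9°, groundspeed=150.9 kt
Leg 6: heading=39.9°, groundspeed=162.5 kt

Leg 1: desired track 235.6°; wind correction -5.3° → command heading 230.3°, groundspeed 160.9 kt
Leg 2: desired track 184.8°; wind correction -3.9° → command heading 180.9°, groundspeed 149.2 kt
Leg 3: desired track 251.6°; wind correction -4.9° → command heading 246.7°, groundspeed 165.0 kt
Leg 4: desired track 268.9°; wind correction -4.0° → command heading 264.9°, groundspeed 169.0 kt
Leg 5: desired track 82.5°; wind correction +4.4° → command heading 86.9°, groundspeed 150.9 kt
Leg 6: desired track 34.7°; wind correction +5.2° → command heading 39.9°, groundspeed 162.5 kt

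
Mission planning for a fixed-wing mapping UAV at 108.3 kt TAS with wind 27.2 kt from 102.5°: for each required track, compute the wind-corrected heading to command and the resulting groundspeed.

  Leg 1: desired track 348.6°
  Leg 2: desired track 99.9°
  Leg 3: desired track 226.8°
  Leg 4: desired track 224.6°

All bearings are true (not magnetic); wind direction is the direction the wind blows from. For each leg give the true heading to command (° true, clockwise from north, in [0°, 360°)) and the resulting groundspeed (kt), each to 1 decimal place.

Leg 1: desired track 348.6°; wind correction +13.3° → command heading 1.9°, groundspeed 116.4 kt
Leg 2: desired track 99.9°; wind correction +0.7° → command heading 100.6°, groundspeed 81.1 kt
Leg 3: desired track 226.8°; wind correction -12.0° → command heading 214.8°, groundspeed 121.3 kt
Leg 4: desired track 224.6°; wind correction -12.3° → command heading 212.3°, groundspeed 120.3 kt

Leg 1: heading=1.9°, groundspeed=116.4 kt
Leg 2: heading=100.6°, groundspeed=81.1 kt
Leg 3: heading=214.8°, groundspeed=121.3 kt
Leg 4: heading=212.3°, groundspeed=120.3 kt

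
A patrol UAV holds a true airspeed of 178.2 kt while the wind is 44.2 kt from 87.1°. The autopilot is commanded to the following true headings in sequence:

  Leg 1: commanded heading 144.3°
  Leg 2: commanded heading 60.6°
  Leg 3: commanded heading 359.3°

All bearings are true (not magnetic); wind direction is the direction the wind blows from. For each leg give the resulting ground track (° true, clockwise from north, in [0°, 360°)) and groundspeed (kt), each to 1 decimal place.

Leg 1: track=157.8°, groundspeed=158.7 kt
Leg 2: track=52.5°, groundspeed=140.0 kt
Leg 3: track=345.3°, groundspeed=181.9 kt

Leg 1: heading 144.3°; drift +13.5° → track 157.8°, groundspeed 158.7 kt
Leg 2: heading 60.6°; drift -8.1° → track 52.5°, groundspeed 140.0 kt
Leg 3: heading 359.3°; drift -14.0° → track 345.3°, groundspeed 181.9 kt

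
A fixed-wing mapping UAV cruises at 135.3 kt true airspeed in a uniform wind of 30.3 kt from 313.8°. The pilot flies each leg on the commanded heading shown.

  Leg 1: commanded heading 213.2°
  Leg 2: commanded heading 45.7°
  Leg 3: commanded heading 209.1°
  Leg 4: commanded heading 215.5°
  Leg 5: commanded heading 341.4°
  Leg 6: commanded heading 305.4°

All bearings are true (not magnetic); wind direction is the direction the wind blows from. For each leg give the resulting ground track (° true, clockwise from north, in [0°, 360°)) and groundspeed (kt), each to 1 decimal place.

Leg 1: track=201.3°, groundspeed=144.0 kt
Leg 2: track=58.2°, groundspeed=139.6 kt
Leg 3: track=197.5°, groundspeed=146.0 kt
Leg 4: track=203.4°, groundspeed=142.9 kt
Leg 5: track=348.8°, groundspeed=109.4 kt
Leg 6: track=303.0°, groundspeed=105.4 kt

Leg 1: heading 213.2°; drift -11.9° → track 201.3°, groundspeed 144.0 kt
Leg 2: heading 45.7°; drift +12.5° → track 58.2°, groundspeed 139.6 kt
Leg 3: heading 209.1°; drift -11.6° → track 197.5°, groundspeed 146.0 kt
Leg 4: heading 215.5°; drift -12.1° → track 203.4°, groundspeed 142.9 kt
Leg 5: heading 341.4°; drift +7.4° → track 348.8°, groundspeed 109.4 kt
Leg 6: heading 305.4°; drift -2.4° → track 303.0°, groundspeed 105.4 kt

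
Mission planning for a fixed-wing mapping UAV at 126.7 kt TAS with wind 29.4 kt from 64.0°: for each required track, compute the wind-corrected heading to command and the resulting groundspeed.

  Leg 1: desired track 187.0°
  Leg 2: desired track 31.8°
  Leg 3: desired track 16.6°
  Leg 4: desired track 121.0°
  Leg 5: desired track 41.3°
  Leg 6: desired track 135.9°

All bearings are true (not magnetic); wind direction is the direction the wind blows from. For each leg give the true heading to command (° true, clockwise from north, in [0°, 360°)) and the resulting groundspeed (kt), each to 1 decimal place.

Leg 1: desired track 187.0°; wind correction -11.2° → command heading 175.8°, groundspeed 140.3 kt
Leg 2: desired track 31.8°; wind correction +7.1° → command heading 38.9°, groundspeed 100.8 kt
Leg 3: desired track 16.6°; wind correction +9.8° → command heading 26.4°, groundspeed 104.9 kt
Leg 4: desired track 121.0°; wind correction -11.2° → command heading 109.8°, groundspeed 108.3 kt
Leg 5: desired track 41.3°; wind correction +5.1° → command heading 46.4°, groundspeed 99.1 kt
Leg 6: desired track 135.9°; wind correction -12.7° → command heading 123.2°, groundspeed 114.4 kt

Leg 1: heading=175.8°, groundspeed=140.3 kt
Leg 2: heading=38.9°, groundspeed=100.8 kt
Leg 3: heading=26.4°, groundspeed=104.9 kt
Leg 4: heading=109.8°, groundspeed=108.3 kt
Leg 5: heading=46.4°, groundspeed=99.1 kt
Leg 6: heading=123.2°, groundspeed=114.4 kt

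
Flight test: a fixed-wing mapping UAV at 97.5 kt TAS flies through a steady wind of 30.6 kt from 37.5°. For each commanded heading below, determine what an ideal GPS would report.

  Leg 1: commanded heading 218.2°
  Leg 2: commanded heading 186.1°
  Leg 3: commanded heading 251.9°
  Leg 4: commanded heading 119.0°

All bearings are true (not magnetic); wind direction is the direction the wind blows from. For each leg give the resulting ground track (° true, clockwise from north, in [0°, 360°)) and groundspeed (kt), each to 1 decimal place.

Leg 1: heading 218.2°; drift -0.2° → track 218.0°, groundspeed 128.1 kt
Leg 2: heading 186.1°; drift +7.3° → track 193.4°, groundspeed 124.6 kt
Leg 3: heading 251.9°; drift -8.0° → track 243.9°, groundspeed 124.0 kt
Leg 4: heading 119.0°; drift +18.0° → track 137.0°, groundspeed 97.8 kt

Leg 1: track=218.0°, groundspeed=128.1 kt
Leg 2: track=193.4°, groundspeed=124.6 kt
Leg 3: track=243.9°, groundspeed=124.0 kt
Leg 4: track=137.0°, groundspeed=97.8 kt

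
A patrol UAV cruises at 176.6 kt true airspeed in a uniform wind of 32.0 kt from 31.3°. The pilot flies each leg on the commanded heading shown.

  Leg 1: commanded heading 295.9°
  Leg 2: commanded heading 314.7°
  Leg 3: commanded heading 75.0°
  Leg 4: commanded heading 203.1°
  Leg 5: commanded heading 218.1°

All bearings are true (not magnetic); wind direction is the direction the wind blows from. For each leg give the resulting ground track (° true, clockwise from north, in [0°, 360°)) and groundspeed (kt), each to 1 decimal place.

Leg 1: track=285.8°, groundspeed=182.4 kt
Leg 2: track=304.3°, groundspeed=172.0 kt
Leg 3: track=83.2°, groundspeed=155.0 kt
Leg 4: track=204.4°, groundspeed=208.3 kt
Leg 5: track=217.1°, groundspeed=208.4 kt

Leg 1: heading 295.9°; drift -10.1° → track 285.8°, groundspeed 182.4 kt
Leg 2: heading 314.7°; drift -10.4° → track 304.3°, groundspeed 172.0 kt
Leg 3: heading 75.0°; drift +8.2° → track 83.2°, groundspeed 155.0 kt
Leg 4: heading 203.1°; drift +1.3° → track 204.4°, groundspeed 208.3 kt
Leg 5: heading 218.1°; drift -1.0° → track 217.1°, groundspeed 208.4 kt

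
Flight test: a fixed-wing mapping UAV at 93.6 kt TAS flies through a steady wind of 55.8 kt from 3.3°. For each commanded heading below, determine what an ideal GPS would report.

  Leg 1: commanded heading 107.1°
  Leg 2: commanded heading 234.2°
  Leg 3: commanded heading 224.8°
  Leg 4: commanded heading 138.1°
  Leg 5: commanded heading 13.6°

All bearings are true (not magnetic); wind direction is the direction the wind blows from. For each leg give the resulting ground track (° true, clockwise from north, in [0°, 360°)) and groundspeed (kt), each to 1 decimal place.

Leg 1: heading 107.1°; drift +26.9° → track 134.0°, groundspeed 119.9 kt
Leg 2: heading 234.2°; drift -18.6° → track 215.6°, groundspeed 135.9 kt
Leg 3: heading 224.8°; drift -15.3° → track 209.5°, groundspeed 140.3 kt
Leg 4: heading 138.1°; drift +16.6° → track 154.7°, groundspeed 138.7 kt
Leg 5: heading 13.6°; drift +14.5° → track 28.1°, groundspeed 40.0 kt

Leg 1: track=134.0°, groundspeed=119.9 kt
Leg 2: track=215.6°, groundspeed=135.9 kt
Leg 3: track=209.5°, groundspeed=140.3 kt
Leg 4: track=154.7°, groundspeed=138.7 kt
Leg 5: track=28.1°, groundspeed=40.0 kt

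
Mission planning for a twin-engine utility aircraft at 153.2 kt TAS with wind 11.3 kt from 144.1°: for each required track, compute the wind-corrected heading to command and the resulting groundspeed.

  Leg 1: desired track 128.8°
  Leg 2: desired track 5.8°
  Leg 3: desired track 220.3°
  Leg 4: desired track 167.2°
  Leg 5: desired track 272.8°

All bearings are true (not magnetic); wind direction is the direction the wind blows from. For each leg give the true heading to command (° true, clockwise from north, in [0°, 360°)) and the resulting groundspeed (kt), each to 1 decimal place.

Leg 1: heading=129.9°, groundspeed=142.3 kt
Leg 2: heading=8.6°, groundspeed=161.5 kt
Leg 3: heading=216.2°, groundspeed=150.1 kt
Leg 4: heading=165.5°, groundspeed=142.7 kt
Leg 5: heading=269.5°, groundspeed=160.0 kt

Leg 1: desired track 128.8°; wind correction +1.1° → command heading 129.9°, groundspeed 142.3 kt
Leg 2: desired track 5.8°; wind correction +2.8° → command heading 8.6°, groundspeed 161.5 kt
Leg 3: desired track 220.3°; wind correction -4.1° → command heading 216.2°, groundspeed 150.1 kt
Leg 4: desired track 167.2°; wind correction -1.7° → command heading 165.5°, groundspeed 142.7 kt
Leg 5: desired track 272.8°; wind correction -3.3° → command heading 269.5°, groundspeed 160.0 kt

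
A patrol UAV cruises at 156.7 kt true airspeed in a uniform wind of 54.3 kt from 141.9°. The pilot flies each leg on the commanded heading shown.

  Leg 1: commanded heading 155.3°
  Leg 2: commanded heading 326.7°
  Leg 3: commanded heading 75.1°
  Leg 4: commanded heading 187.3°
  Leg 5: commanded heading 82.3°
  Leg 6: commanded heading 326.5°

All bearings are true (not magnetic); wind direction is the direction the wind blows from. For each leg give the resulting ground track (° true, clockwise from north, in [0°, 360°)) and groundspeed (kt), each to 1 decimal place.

Leg 1: heading 155.3°; drift +6.9° → track 162.2°, groundspeed 104.6 kt
Leg 2: heading 326.7°; drift -1.2° → track 325.5°, groundspeed 210.9 kt
Leg 3: heading 75.1°; drift -20.2° → track 54.9°, groundspeed 144.2 kt
Leg 4: heading 187.3°; drift +18.1° → track 205.4°, groundspeed 124.7 kt
Leg 5: heading 82.3°; drift -19.9° → track 62.4°, groundspeed 137.4 kt
Leg 6: heading 326.5°; drift -1.2° → track 325.3°, groundspeed 210.9 kt

Leg 1: track=162.2°, groundspeed=104.6 kt
Leg 2: track=325.5°, groundspeed=210.9 kt
Leg 3: track=54.9°, groundspeed=144.2 kt
Leg 4: track=205.4°, groundspeed=124.7 kt
Leg 5: track=62.4°, groundspeed=137.4 kt
Leg 6: track=325.3°, groundspeed=210.9 kt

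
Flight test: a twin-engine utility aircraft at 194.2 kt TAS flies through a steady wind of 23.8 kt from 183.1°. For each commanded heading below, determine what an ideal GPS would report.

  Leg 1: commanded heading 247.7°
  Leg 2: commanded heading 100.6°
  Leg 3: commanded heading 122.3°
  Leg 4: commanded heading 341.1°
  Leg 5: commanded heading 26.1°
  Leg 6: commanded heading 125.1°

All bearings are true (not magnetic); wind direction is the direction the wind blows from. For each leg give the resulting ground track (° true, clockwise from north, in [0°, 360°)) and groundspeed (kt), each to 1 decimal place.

Leg 1: heading 247.7°; drift +6.7° → track 254.4°, groundspeed 185.2 kt
Leg 2: heading 100.6°; drift -7.0° → track 93.6°, groundspeed 192.5 kt
Leg 3: heading 122.3°; drift -6.5° → track 115.8°, groundspeed 183.8 kt
Leg 4: heading 341.1°; drift +2.4° → track 343.5°, groundspeed 216.5 kt
Leg 5: heading 26.1°; drift -2.5° → track 23.6°, groundspeed 216.3 kt
Leg 6: heading 125.1°; drift -6.3° → track 118.8°, groundspeed 182.7 kt

Leg 1: track=254.4°, groundspeed=185.2 kt
Leg 2: track=93.6°, groundspeed=192.5 kt
Leg 3: track=115.8°, groundspeed=183.8 kt
Leg 4: track=343.5°, groundspeed=216.5 kt
Leg 5: track=23.6°, groundspeed=216.3 kt
Leg 6: track=118.8°, groundspeed=182.7 kt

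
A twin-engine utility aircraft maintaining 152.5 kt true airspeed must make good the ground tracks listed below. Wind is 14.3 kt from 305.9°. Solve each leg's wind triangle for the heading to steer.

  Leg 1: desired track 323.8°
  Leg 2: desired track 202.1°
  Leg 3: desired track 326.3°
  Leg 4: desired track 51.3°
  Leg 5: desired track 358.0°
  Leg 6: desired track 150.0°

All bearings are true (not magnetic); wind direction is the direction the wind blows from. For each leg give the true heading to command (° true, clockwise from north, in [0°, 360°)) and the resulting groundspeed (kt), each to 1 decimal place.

Leg 1: heading=322.1°, groundspeed=138.8 kt
Leg 2: heading=207.3°, groundspeed=155.3 kt
Leg 3: heading=324.4°, groundspeed=139.0 kt
Leg 4: heading=46.1°, groundspeed=155.7 kt
Leg 5: heading=353.8°, groundspeed=143.3 kt
Leg 6: heading=152.2°, groundspeed=165.4 kt

Leg 1: desired track 323.8°; wind correction -1.7° → command heading 322.1°, groundspeed 138.8 kt
Leg 2: desired track 202.1°; wind correction +5.2° → command heading 207.3°, groundspeed 155.3 kt
Leg 3: desired track 326.3°; wind correction -1.9° → command heading 324.4°, groundspeed 139.0 kt
Leg 4: desired track 51.3°; wind correction -5.2° → command heading 46.1°, groundspeed 155.7 kt
Leg 5: desired track 358.0°; wind correction -4.2° → command heading 353.8°, groundspeed 143.3 kt
Leg 6: desired track 150.0°; wind correction +2.2° → command heading 152.2°, groundspeed 165.4 kt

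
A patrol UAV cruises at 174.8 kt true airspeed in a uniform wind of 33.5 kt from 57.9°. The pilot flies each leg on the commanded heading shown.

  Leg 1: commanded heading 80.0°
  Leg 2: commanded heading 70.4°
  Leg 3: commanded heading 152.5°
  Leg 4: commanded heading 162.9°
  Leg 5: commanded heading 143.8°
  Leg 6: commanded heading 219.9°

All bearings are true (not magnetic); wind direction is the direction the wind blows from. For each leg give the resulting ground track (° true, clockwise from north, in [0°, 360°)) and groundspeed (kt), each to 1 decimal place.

Leg 1: track=85.0°, groundspeed=144.3 kt
Leg 2: track=73.3°, groundspeed=142.3 kt
Leg 3: track=163.2°, groundspeed=180.6 kt
Leg 4: track=172.9°, groundspeed=186.3 kt
Leg 5: track=154.8°, groundspeed=175.6 kt
Leg 6: track=222.8°, groundspeed=206.9 kt

Leg 1: heading 80.0°; drift +5.0° → track 85.0°, groundspeed 144.3 kt
Leg 2: heading 70.4°; drift +2.9° → track 73.3°, groundspeed 142.3 kt
Leg 3: heading 152.5°; drift +10.7° → track 163.2°, groundspeed 180.6 kt
Leg 4: heading 162.9°; drift +10.0° → track 172.9°, groundspeed 186.3 kt
Leg 5: heading 143.8°; drift +11.0° → track 154.8°, groundspeed 175.6 kt
Leg 6: heading 219.9°; drift +2.9° → track 222.8°, groundspeed 206.9 kt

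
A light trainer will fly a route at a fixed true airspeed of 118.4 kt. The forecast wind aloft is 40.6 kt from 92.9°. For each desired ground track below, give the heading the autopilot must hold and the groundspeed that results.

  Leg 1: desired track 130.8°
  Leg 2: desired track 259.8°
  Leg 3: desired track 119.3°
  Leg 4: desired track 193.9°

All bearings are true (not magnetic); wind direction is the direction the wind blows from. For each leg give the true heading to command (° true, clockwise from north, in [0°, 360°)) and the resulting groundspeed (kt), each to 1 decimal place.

Leg 1: heading=118.6°, groundspeed=83.7 kt
Leg 2: heading=255.3°, groundspeed=157.6 kt
Leg 3: heading=110.5°, groundspeed=80.6 kt
Leg 4: heading=174.2°, groundspeed=119.2 kt

Leg 1: desired track 130.8°; wind correction -12.2° → command heading 118.6°, groundspeed 83.7 kt
Leg 2: desired track 259.8°; wind correction -4.5° → command heading 255.3°, groundspeed 157.6 kt
Leg 3: desired track 119.3°; wind correction -8.8° → command heading 110.5°, groundspeed 80.6 kt
Leg 4: desired track 193.9°; wind correction -19.7° → command heading 174.2°, groundspeed 119.2 kt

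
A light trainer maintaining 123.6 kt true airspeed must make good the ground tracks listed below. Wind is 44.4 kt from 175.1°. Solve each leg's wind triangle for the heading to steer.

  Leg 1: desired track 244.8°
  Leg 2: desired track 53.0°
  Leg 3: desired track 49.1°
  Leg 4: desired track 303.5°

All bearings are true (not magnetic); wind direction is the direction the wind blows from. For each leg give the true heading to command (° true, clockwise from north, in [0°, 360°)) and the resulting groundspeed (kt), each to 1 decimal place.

Leg 1: desired track 244.8°; wind correction -19.7° → command heading 225.1°, groundspeed 101.0 kt
Leg 2: desired track 53.0°; wind correction +17.7° → command heading 70.7°, groundspeed 141.3 kt
Leg 3: desired track 49.1°; wind correction +16.9° → command heading 66.0°, groundspeed 144.4 kt
Leg 4: desired track 303.5°; wind correction -16.4° → command heading 287.1°, groundspeed 146.2 kt

Leg 1: heading=225.1°, groundspeed=101.0 kt
Leg 2: heading=70.7°, groundspeed=141.3 kt
Leg 3: heading=66.0°, groundspeed=144.4 kt
Leg 4: heading=287.1°, groundspeed=146.2 kt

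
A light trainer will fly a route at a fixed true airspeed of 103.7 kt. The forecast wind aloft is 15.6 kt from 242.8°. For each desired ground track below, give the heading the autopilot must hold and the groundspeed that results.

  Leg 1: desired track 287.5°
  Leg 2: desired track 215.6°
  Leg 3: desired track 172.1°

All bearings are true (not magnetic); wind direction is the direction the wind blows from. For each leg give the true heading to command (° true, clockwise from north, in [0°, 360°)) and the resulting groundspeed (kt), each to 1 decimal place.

Leg 1: heading=281.4°, groundspeed=92.0 kt
Leg 2: heading=219.5°, groundspeed=89.6 kt
Leg 3: heading=180.3°, groundspeed=97.5 kt

Leg 1: desired track 287.5°; wind correction -6.1° → command heading 281.4°, groundspeed 92.0 kt
Leg 2: desired track 215.6°; wind correction +3.9° → command heading 219.5°, groundspeed 89.6 kt
Leg 3: desired track 172.1°; wind correction +8.2° → command heading 180.3°, groundspeed 97.5 kt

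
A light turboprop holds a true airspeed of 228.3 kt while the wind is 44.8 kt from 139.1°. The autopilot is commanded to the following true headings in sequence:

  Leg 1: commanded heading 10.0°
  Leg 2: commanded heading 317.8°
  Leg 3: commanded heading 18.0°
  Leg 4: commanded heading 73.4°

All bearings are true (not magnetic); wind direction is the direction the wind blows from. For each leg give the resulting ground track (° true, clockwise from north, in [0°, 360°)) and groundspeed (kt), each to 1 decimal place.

Leg 1: heading 10.0°; drift -7.7° → track 2.3°, groundspeed 258.9 kt
Leg 2: heading 317.8°; drift +0.2° → track 318.0°, groundspeed 273.1 kt
Leg 3: heading 18.0°; drift -8.7° → track 9.3°, groundspeed 254.4 kt
Leg 4: heading 73.4°; drift -11.0° → track 62.4°, groundspeed 213.8 kt

Leg 1: track=2.3°, groundspeed=258.9 kt
Leg 2: track=318.0°, groundspeed=273.1 kt
Leg 3: track=9.3°, groundspeed=254.4 kt
Leg 4: track=62.4°, groundspeed=213.8 kt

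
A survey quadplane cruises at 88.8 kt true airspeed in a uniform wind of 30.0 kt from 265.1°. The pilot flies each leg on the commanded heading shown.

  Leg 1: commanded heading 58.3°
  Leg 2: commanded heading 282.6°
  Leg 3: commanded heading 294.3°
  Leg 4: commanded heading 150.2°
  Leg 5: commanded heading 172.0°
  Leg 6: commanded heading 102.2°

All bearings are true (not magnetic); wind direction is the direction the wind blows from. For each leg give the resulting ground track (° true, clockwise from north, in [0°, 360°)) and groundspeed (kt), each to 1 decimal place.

Leg 1: track=65.0°, groundspeed=116.4 kt
Leg 2: track=291.1°, groundspeed=60.9 kt
Leg 3: track=307.5°, groundspeed=64.3 kt
Leg 4: track=135.2°, groundspeed=105.0 kt
Leg 5: track=153.7°, groundspeed=95.3 kt
Leg 6: track=97.9°, groundspeed=117.8 kt

Leg 1: heading 58.3°; drift +6.7° → track 65.0°, groundspeed 116.4 kt
Leg 2: heading 282.6°; drift +8.5° → track 291.1°, groundspeed 60.9 kt
Leg 3: heading 294.3°; drift +13.2° → track 307.5°, groundspeed 64.3 kt
Leg 4: heading 150.2°; drift -15.0° → track 135.2°, groundspeed 105.0 kt
Leg 5: heading 172.0°; drift -18.3° → track 153.7°, groundspeed 95.3 kt
Leg 6: heading 102.2°; drift -4.3° → track 97.9°, groundspeed 117.8 kt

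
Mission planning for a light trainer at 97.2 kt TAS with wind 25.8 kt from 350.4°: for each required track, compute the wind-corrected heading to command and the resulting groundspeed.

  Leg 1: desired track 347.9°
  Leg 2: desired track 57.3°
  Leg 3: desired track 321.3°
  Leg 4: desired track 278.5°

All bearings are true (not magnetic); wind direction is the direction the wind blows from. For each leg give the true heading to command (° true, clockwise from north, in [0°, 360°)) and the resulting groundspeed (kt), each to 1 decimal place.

Leg 1: heading=348.6°, groundspeed=71.4 kt
Leg 2: heading=43.2°, groundspeed=84.1 kt
Leg 3: heading=328.7°, groundspeed=73.8 kt
Leg 4: heading=293.1°, groundspeed=86.0 kt

Leg 1: desired track 347.9°; wind correction +0.7° → command heading 348.6°, groundspeed 71.4 kt
Leg 2: desired track 57.3°; wind correction -14.1° → command heading 43.2°, groundspeed 84.1 kt
Leg 3: desired track 321.3°; wind correction +7.4° → command heading 328.7°, groundspeed 73.8 kt
Leg 4: desired track 278.5°; wind correction +14.6° → command heading 293.1°, groundspeed 86.0 kt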